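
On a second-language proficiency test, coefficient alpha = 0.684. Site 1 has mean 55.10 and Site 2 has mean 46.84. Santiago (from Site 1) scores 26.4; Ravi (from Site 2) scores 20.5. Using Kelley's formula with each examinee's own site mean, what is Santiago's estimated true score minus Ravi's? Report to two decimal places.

6.65

T̂_Santiago = 0.684(26.4) + 0.316(55.10) = 35.4692
T̂_Ravi = 0.684(20.5) + 0.316(46.84) = 28.8234
Difference = 35.4692 − 28.8234 = 6.6458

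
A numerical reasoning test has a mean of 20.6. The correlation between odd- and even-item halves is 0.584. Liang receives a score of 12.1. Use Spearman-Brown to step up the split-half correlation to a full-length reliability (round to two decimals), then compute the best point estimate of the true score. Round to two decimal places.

Spearman-Brown: ρ = 2r/(1 + r) = 2(0.584)/(1 + 0.584) = 1.1680/1.584 = 0.7374 → 0.74
T̂ = 0.74(12.1) + 0.26(20.6) = 8.954 + 5.356 = 14.310 → 14.31

14.31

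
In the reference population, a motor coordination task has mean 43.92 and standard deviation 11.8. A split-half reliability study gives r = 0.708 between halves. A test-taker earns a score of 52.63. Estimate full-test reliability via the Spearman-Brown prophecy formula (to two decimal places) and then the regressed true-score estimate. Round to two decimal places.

Spearman-Brown: ρ = 2r/(1 + r) = 2(0.708)/(1 + 0.708) = 1.4160/1.708 = 0.8290 → 0.83
T̂ = 0.83(52.63) + 0.17(43.92) = 43.6829 + 7.4664 = 51.149 → 51.15

51.15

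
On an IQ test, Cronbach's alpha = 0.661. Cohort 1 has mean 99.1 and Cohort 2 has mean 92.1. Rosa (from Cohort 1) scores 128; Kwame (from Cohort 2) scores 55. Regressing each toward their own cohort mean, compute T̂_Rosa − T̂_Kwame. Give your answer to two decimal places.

T̂_Rosa = 0.661(128) + 0.339(99.1) = 118.2029
T̂_Kwame = 0.661(55) + 0.339(92.1) = 67.5769
Difference = 118.2029 − 67.5769 = 50.6260

50.63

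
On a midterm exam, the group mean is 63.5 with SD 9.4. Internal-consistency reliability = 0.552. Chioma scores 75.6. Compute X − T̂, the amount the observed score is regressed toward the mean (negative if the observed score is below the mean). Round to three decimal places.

T̂ = ρX + (1 − ρ)μ
  = 0.552 × 75.6 + 0.448 × 63.5
  = 41.7312 + 28.4480
  = 70.17920
  ≈ 70.1792
X − T̂ = 75.6 − 70.1792 = 5.4208 → 5.421

5.421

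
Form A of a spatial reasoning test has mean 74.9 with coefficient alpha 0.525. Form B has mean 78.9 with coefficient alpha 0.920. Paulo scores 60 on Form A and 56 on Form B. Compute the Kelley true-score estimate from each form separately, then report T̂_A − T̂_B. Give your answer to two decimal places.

9.25

T̂_A = 0.525(60) + 0.475(74.9) = 67.0775
T̂_B = 0.920(56) + 0.080(78.9) = 57.8320
T̂_A − T̂_B = 9.2455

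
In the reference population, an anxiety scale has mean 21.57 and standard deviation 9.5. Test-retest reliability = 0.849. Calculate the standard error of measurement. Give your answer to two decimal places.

3.69

SEM = SD · √(1 − ρ) = 9.5 × √0.151 = 9.5 × 0.3886 = 3.692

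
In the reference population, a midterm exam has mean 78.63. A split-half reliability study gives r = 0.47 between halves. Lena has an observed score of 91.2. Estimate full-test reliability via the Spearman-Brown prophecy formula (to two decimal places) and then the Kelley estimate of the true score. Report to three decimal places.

Spearman-Brown: ρ = 2r/(1 + r) = 2(0.47)/(1 + 0.47) = 0.940/1.47 = 0.6395 → 0.64
T̂ = ρX + (1 − ρ)μ
  = 0.64 × 91.2 + 0.36 × 78.63
  = 58.368 + 28.3068
  = 86.6748
  ≈ 86.675

86.675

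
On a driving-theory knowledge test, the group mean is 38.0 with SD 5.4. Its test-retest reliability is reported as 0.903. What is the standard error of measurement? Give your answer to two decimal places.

1.68

SEM = SD · √(1 − ρ) = 5.4 × √0.097 = 5.4 × 0.3114 = 1.682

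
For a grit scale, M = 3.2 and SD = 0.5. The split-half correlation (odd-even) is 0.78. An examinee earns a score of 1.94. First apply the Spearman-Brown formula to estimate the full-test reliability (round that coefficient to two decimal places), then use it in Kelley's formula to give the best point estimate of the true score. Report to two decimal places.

Spearman-Brown: ρ = 2r/(1 + r) = 2(0.78)/(1 + 0.78) = 1.560/1.78 = 0.8764 → 0.88
Regress the observed score toward the mean by the unreliability: T̂ = 0.88·1.94 + 0.12·3.2 = 1.7072 + 0.384 = 2.091.

2.09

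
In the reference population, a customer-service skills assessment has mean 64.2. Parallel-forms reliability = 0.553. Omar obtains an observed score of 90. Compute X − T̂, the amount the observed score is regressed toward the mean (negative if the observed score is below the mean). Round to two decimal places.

Weight the observed score by reliability and the mean by (1 − reliability): T̂ = 0.553·90 + 0.447·64.2 = 49.770 + 28.6974 = 78.4674.
X − T̂ = 90 − 78.467 = 11.533 → 11.53

11.53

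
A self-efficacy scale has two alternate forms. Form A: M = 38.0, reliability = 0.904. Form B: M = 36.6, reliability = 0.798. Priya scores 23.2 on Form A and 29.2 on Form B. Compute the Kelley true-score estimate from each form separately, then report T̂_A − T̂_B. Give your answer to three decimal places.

-6.074

T̂_A = 0.904(23.2) + 0.096(38.0) = 24.62080
T̂_B = 0.798(29.2) + 0.202(36.6) = 30.69480
T̂_A − T̂_B = -6.07400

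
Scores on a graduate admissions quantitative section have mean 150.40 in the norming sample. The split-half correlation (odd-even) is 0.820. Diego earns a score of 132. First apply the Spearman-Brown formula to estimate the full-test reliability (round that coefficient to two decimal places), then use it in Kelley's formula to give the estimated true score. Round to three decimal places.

133.840

Spearman-Brown: ρ = 2r/(1 + r) = 2(0.820)/(1 + 0.820) = 1.6400/1.820 = 0.9011 → 0.90
T̂ = ρX + (1 − ρ)μ
  = 0.90 × 132 + 0.10 × 150.40
  = 118.80 + 15.0400
  = 133.8400
  ≈ 133.840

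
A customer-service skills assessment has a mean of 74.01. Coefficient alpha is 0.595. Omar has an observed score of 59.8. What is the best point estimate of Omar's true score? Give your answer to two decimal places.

Regress the observed score toward the mean by the unreliability: T̂ = 0.595·59.8 + 0.405·74.01 = 35.5810 + 29.97405 = 65.555.

65.56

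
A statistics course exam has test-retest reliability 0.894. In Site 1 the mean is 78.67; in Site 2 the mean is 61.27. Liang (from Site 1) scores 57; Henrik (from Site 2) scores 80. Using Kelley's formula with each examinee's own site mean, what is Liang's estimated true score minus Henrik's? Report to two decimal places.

T̂_Liang = 0.894(57) + 0.106(78.67) = 59.2970
T̂_Henrik = 0.894(80) + 0.106(61.27) = 78.0146
Difference = 59.2970 − 78.0146 = -18.7176

-18.72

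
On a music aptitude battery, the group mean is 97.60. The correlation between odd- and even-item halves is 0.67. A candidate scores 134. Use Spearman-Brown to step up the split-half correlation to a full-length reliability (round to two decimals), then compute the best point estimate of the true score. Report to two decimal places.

126.72

Spearman-Brown: ρ = 2r/(1 + r) = 2(0.67)/(1 + 0.67) = 1.340/1.67 = 0.8024 → 0.80
Weight the observed score by reliability and the mean by (1 − reliability): T̂ = 0.80·134 + 0.20·97.60 = 107.20 + 19.5200 = 126.720.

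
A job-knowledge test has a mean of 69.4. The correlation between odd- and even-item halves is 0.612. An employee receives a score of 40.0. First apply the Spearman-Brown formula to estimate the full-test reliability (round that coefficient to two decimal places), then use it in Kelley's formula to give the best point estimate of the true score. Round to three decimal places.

Spearman-Brown: ρ = 2r/(1 + r) = 2(0.612)/(1 + 0.612) = 1.2240/1.612 = 0.7593 → 0.76
Regress the observed score toward the mean by the unreliability: T̂ = 0.76·40.0 + 0.24·69.4 = 30.400 + 16.656 = 47.0560.

47.056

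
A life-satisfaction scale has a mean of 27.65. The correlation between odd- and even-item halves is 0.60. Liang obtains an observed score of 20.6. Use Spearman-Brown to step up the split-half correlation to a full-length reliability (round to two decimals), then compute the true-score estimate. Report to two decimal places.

22.36

Spearman-Brown: ρ = 2r/(1 + r) = 2(0.60)/(1 + 0.60) = 1.200/1.60 = 0.7500 → 0.75
T̂ = ρX + (1 − ρ)μ
  = 0.75 × 20.6 + 0.25 × 27.65
  = 15.450 + 6.9125
  = 22.363
  ≈ 22.36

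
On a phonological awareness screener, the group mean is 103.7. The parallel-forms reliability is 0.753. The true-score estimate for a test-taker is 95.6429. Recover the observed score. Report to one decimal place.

T̂ = ρX + (1 − ρ)μ  ⇒  X = (T̂ − (1 − ρ)μ) / ρ
X = (95.6429 − 0.247 × 103.7) / 0.753 = (95.6429 − 25.6139) / 0.753 = 70.0290 / 0.753 = 93.000

93.0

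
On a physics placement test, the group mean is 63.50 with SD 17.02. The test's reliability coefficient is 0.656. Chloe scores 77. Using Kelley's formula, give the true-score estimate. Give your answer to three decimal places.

T̂ = ρX + (1 − ρ)μ
  = 0.656 × 77 + 0.344 × 63.50
  = 50.512 + 21.84400
  = 72.3560
  ≈ 72.356

72.356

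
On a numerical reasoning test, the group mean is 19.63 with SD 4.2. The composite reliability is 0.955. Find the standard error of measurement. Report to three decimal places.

SEM = SD · √(1 − ρ) = 4.2 × √0.045 = 4.2 × 0.2121 = 0.8910

0.891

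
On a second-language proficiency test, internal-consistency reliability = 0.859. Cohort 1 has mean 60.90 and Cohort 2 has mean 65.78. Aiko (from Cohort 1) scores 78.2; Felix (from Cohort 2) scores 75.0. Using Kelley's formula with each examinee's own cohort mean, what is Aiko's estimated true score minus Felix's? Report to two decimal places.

2.06

T̂_Aiko = 0.859(78.2) + 0.141(60.90) = 75.7607
T̂_Felix = 0.859(75.0) + 0.141(65.78) = 73.7000
Difference = 75.7607 − 73.7000 = 2.0607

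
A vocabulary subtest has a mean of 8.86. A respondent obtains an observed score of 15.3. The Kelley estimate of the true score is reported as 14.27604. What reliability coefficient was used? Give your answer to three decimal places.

0.841

T̂ = ρX + (1 − ρ)μ  ⇒  T̂ − μ = ρ(X − μ)
ρ = (T̂ − μ)/(X − μ) = (14.27604 − 8.86) / (15.3 − 8.86) = 5.41604 / 6.44 = 0.84100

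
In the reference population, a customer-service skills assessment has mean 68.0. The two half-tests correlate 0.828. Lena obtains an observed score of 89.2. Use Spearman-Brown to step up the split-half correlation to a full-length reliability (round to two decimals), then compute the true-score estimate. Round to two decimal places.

Spearman-Brown: ρ = 2r/(1 + r) = 2(0.828)/(1 + 0.828) = 1.6560/1.828 = 0.9059 → 0.91
Weight the observed score by reliability and the mean by (1 − reliability): T̂ = 0.91·89.2 + 0.09·68.0 = 81.172 + 6.120 = 87.292.

87.29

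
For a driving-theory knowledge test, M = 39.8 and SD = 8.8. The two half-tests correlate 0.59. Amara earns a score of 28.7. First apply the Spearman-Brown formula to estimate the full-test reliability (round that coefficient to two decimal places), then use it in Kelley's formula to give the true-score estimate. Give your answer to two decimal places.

Spearman-Brown: ρ = 2r/(1 + r) = 2(0.59)/(1 + 0.59) = 1.180/1.59 = 0.7421 → 0.74
T̂ = ρX + (1 − ρ)μ
  = 0.74 × 28.7 + 0.26 × 39.8
  = 21.238 + 10.348
  = 31.586
  ≈ 31.59

31.59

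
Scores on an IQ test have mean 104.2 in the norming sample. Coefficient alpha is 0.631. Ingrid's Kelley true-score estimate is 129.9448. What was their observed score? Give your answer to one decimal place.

145.0

T̂ = ρX + (1 − ρ)μ  ⇒  X = (T̂ − (1 − ρ)μ) / ρ
X = (129.9448 − 0.369 × 104.2) / 0.631 = (129.9448 − 38.4498) / 0.631 = 91.4950 / 0.631 = 145.000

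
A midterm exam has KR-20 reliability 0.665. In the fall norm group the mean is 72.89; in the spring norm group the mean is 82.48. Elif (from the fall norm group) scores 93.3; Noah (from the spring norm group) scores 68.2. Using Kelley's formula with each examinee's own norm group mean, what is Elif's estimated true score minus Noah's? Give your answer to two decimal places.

13.48

T̂_Elif = 0.665(93.3) + 0.335(72.89) = 86.4626
T̂_Noah = 0.665(68.2) + 0.335(82.48) = 72.9838
Difference = 86.4626 − 72.9838 = 13.4788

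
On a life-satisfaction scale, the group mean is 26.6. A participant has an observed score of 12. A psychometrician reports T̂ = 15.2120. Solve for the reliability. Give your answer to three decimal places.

T̂ = ρX + (1 − ρ)μ  ⇒  T̂ − μ = ρ(X − μ)
ρ = (T̂ − μ)/(X − μ) = (15.2120 − 26.6) / (12 − 26.6) = -11.3880 / -14.6 = 0.78000

0.780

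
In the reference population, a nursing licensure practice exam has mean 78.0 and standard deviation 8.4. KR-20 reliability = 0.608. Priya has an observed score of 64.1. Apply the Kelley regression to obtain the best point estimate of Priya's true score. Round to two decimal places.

T̂ = 0.608(64.1) + 0.392(78.0) = 38.9728 + 30.5760 = 69.549 → 69.55

69.55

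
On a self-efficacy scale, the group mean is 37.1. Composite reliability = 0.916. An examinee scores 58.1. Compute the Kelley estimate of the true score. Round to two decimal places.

T̂ = ρX + (1 − ρ)μ
  = 0.916 × 58.1 + 0.084 × 37.1
  = 53.2196 + 3.1164
  = 56.336
  ≈ 56.34

56.34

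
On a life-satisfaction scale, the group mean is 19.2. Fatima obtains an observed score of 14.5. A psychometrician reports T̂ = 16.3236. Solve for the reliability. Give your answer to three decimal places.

0.612

T̂ = ρX + (1 − ρ)μ  ⇒  T̂ − μ = ρ(X − μ)
ρ = (T̂ − μ)/(X − μ) = (16.3236 − 19.2) / (14.5 − 19.2) = -2.8764 / -4.7 = 0.61200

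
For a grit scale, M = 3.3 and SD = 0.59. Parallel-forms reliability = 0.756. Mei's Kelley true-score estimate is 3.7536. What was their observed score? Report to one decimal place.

3.9

T̂ = ρX + (1 − ρ)μ  ⇒  X = (T̂ − (1 − ρ)μ) / ρ
X = (3.7536 − 0.244 × 3.3) / 0.756 = (3.7536 − 0.8052) / 0.756 = 2.9484 / 0.756 = 3.900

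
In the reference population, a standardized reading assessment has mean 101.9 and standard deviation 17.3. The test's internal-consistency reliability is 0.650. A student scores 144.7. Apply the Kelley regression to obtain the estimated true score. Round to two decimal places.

T̂ = 0.650(144.7) + 0.350(101.9) = 94.0550 + 35.6650 = 129.720 → 129.72

129.72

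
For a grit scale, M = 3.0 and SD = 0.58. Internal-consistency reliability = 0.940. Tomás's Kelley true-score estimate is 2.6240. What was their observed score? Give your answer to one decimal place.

T̂ = ρX + (1 − ρ)μ  ⇒  X = (T̂ − (1 − ρ)μ) / ρ
X = (2.6240 − 0.060 × 3.0) / 0.940 = (2.6240 − 0.1800) / 0.940 = 2.4440 / 0.940 = 2.600

2.6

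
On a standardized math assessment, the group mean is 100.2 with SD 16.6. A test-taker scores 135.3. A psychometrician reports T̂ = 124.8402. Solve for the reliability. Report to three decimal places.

T̂ = ρX + (1 − ρ)μ  ⇒  T̂ − μ = ρ(X − μ)
ρ = (T̂ − μ)/(X − μ) = (124.8402 − 100.2) / (135.3 − 100.2) = 24.6402 / 35.1 = 0.70200

0.702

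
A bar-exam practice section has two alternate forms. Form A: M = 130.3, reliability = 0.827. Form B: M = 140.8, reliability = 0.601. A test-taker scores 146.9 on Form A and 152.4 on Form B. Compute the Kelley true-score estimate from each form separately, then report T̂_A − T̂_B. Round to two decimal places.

-3.74

T̂_A = 0.827(146.9) + 0.173(130.3) = 144.0282
T̂_B = 0.601(152.4) + 0.399(140.8) = 147.7716
T̂_A − T̂_B = -3.7434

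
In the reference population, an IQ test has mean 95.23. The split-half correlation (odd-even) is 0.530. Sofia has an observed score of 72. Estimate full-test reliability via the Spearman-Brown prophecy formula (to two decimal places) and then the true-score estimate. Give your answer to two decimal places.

Spearman-Brown: ρ = 2r/(1 + r) = 2(0.530)/(1 + 0.530) = 1.0600/1.530 = 0.6928 → 0.69
T̂ = ρX + (1 − ρ)μ
  = 0.69 × 72 + 0.31 × 95.23
  = 49.68 + 29.5213
  = 79.201
  ≈ 79.20

79.20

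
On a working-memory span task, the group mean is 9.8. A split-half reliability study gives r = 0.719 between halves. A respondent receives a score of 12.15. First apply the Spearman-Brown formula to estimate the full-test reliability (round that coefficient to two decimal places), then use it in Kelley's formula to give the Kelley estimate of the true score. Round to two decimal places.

Spearman-Brown: ρ = 2r/(1 + r) = 2(0.719)/(1 + 0.719) = 1.4380/1.719 = 0.8365 → 0.84
T̂ = ρX + (1 − ρ)μ
  = 0.84 × 12.15 + 0.16 × 9.8
  = 10.2060 + 1.568
  = 11.774
  ≈ 11.77

11.77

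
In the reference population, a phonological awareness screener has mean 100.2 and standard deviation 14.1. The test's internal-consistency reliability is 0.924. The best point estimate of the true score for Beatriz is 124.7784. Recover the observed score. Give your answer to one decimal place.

126.8

T̂ = ρX + (1 − ρ)μ  ⇒  X = (T̂ − (1 − ρ)μ) / ρ
X = (124.7784 − 0.076 × 100.2) / 0.924 = (124.7784 − 7.6152) / 0.924 = 117.1632 / 0.924 = 126.800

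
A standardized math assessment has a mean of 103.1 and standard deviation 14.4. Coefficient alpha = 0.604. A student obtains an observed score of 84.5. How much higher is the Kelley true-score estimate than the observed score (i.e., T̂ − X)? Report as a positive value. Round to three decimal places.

7.366

Weight the observed score by reliability and the mean by (1 − reliability): T̂ = 0.604·84.5 + 0.396·103.1 = 51.0380 + 40.8276 = 91.86560.
T̂ − X = 91.8656 − 84.5 = 7.3656 → 7.366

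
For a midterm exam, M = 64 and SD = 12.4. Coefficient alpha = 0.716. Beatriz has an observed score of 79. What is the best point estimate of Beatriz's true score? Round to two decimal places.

74.74

T̂ = 0.716(79) + 0.284(64) = 56.564 + 18.176 = 74.740 → 74.74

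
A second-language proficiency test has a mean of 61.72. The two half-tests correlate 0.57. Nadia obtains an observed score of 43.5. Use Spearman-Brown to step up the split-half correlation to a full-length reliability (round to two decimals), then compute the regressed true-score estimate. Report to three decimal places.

48.419

Spearman-Brown: ρ = 2r/(1 + r) = 2(0.57)/(1 + 0.57) = 1.140/1.57 = 0.7261 → 0.73
Weight the observed score by reliability and the mean by (1 − reliability): T̂ = 0.73·43.5 + 0.27·61.72 = 31.755 + 16.6644 = 48.4194.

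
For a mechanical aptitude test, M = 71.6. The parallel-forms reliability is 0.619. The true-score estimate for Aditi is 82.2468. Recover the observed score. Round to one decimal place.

88.8

T̂ = ρX + (1 − ρ)μ  ⇒  X = (T̂ − (1 − ρ)μ) / ρ
X = (82.2468 − 0.381 × 71.6) / 0.619 = (82.2468 − 27.2796) / 0.619 = 54.9672 / 0.619 = 88.800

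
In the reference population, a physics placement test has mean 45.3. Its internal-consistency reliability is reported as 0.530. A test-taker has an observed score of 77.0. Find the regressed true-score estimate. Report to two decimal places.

T̂ = ρX + (1 − ρ)μ
  = 0.530 × 77.0 + 0.470 × 45.3
  = 40.8100 + 21.2910
  = 62.101
  ≈ 62.10

62.10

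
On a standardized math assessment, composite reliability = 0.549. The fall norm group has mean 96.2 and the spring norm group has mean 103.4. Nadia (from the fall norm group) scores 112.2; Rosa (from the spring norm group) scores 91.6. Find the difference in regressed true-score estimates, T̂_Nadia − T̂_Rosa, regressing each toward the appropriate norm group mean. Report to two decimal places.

T̂_Nadia = 0.549(112.2) + 0.451(96.2) = 104.9840
T̂_Rosa = 0.549(91.6) + 0.451(103.4) = 96.9218
Difference = 104.9840 − 96.9218 = 8.0622

8.06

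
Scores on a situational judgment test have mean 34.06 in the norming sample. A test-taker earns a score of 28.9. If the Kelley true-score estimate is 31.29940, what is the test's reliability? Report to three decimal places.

T̂ = ρX + (1 − ρ)μ  ⇒  T̂ − μ = ρ(X − μ)
ρ = (T̂ − μ)/(X − μ) = (31.29940 − 34.06) / (28.9 − 34.06) = -2.76060 / -5.16 = 0.53500

0.535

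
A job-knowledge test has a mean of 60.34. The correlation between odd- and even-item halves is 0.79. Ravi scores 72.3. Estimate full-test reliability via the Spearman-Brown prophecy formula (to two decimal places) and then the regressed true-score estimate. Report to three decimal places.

70.865

Spearman-Brown: ρ = 2r/(1 + r) = 2(0.79)/(1 + 0.79) = 1.580/1.79 = 0.8827 → 0.88
T̂ = ρX + (1 − ρ)μ
  = 0.88 × 72.3 + 0.12 × 60.34
  = 63.624 + 7.2408
  = 70.8648
  ≈ 70.865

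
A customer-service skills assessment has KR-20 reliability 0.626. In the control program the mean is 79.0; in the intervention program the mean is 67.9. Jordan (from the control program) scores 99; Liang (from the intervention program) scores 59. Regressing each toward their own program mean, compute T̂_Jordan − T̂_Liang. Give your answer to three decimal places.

29.191

T̂_Jordan = 0.626(99) + 0.374(79.0) = 91.52000
T̂_Liang = 0.626(59) + 0.374(67.9) = 62.32860
Difference = 91.52000 − 62.32860 = 29.19140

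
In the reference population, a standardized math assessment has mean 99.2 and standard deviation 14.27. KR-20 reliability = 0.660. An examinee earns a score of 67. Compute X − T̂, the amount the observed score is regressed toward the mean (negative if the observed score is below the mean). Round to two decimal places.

T̂ = 0.660(67) + 0.340(99.2) = 44.220 + 33.7280 = 77.9480 → 77.948
X − T̂ = 67 − 77.948 = -10.948 → -10.95

-10.95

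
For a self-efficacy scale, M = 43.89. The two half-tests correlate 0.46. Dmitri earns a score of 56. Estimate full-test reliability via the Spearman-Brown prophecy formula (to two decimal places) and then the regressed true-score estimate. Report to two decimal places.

Spearman-Brown: ρ = 2r/(1 + r) = 2(0.46)/(1 + 0.46) = 0.920/1.46 = 0.6301 → 0.63
T̂ = ρX + (1 − ρ)μ
  = 0.63 × 56 + 0.37 × 43.89
  = 35.28 + 16.2393
  = 51.519
  ≈ 51.52

51.52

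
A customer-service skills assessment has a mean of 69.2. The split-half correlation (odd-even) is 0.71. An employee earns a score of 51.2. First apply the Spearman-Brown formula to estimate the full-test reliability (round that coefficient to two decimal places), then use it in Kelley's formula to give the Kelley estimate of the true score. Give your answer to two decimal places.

Spearman-Brown: ρ = 2r/(1 + r) = 2(0.71)/(1 + 0.71) = 1.420/1.71 = 0.8304 → 0.83
Weight the observed score by reliability and the mean by (1 − reliability): T̂ = 0.83·51.2 + 0.17·69.2 = 42.496 + 11.764 = 54.260.

54.26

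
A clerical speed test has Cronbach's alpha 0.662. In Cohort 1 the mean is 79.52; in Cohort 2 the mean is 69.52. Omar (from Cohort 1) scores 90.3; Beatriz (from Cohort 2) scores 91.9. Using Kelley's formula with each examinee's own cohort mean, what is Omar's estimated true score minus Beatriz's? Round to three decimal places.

2.321

T̂_Omar = 0.662(90.3) + 0.338(79.52) = 86.65636
T̂_Beatriz = 0.662(91.9) + 0.338(69.52) = 84.33556
Difference = 86.65636 − 84.33556 = 2.32080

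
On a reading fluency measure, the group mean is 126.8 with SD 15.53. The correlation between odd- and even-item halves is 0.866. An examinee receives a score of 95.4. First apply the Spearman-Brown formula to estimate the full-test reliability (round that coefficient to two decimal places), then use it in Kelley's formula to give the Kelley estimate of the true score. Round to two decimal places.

Spearman-Brown: ρ = 2r/(1 + r) = 2(0.866)/(1 + 0.866) = 1.7320/1.866 = 0.9282 → 0.93
Weight the observed score by reliability and the mean by (1 − reliability): T̂ = 0.93·95.4 + 0.07·126.8 = 88.722 + 8.876 = 97.598.

97.60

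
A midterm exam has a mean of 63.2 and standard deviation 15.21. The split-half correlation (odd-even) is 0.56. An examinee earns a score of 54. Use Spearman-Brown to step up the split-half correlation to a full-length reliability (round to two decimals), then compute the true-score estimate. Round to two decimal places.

56.58

Spearman-Brown: ρ = 2r/(1 + r) = 2(0.56)/(1 + 0.56) = 1.120/1.56 = 0.7179 → 0.72
Weight the observed score by reliability and the mean by (1 − reliability): T̂ = 0.72·54 + 0.28·63.2 = 38.88 + 17.696 = 56.576.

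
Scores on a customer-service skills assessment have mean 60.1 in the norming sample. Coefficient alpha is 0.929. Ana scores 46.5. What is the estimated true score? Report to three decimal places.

Kelley's formula gives T̂ = 0.929·46.5 + 0.071·60.1 = 43.1985 + 4.2671 = 47.4656.

47.466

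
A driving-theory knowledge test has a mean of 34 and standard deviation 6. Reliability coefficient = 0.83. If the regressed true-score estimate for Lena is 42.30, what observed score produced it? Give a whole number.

T̂ = ρX + (1 − ρ)μ  ⇒  X = (T̂ − (1 − ρ)μ) / ρ
X = (42.30 − 0.17 × 34) / 0.83 = (42.30 − 5.78) / 0.83 = 36.52 / 0.83 = 44.00

44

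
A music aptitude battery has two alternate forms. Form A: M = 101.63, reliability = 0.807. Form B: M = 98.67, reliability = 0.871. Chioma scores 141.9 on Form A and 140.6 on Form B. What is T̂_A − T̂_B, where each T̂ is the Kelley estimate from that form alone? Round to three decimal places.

T̂_A = 0.807(141.9) + 0.193(101.63) = 134.12789
T̂_B = 0.871(140.6) + 0.129(98.67) = 135.19103
T̂_A − T̂_B = -1.06314

-1.063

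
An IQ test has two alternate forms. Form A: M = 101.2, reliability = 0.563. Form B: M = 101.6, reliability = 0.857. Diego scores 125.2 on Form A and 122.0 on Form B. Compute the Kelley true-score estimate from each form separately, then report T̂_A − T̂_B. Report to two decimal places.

T̂_A = 0.563(125.2) + 0.437(101.2) = 114.7120
T̂_B = 0.857(122.0) + 0.143(101.6) = 119.0828
T̂_A − T̂_B = -4.3708

-4.37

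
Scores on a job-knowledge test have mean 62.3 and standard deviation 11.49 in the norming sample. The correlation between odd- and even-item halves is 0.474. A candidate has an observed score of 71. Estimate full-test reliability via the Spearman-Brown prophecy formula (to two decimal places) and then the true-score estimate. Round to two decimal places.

Spearman-Brown: ρ = 2r/(1 + r) = 2(0.474)/(1 + 0.474) = 0.9480/1.474 = 0.6431 → 0.64
T̂ = 0.64(71) + 0.36(62.3) = 45.44 + 22.428 = 67.868 → 67.87

67.87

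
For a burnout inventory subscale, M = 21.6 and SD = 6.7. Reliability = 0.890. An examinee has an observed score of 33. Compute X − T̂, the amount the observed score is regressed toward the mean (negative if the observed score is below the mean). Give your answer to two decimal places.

1.25

Regress the observed score toward the mean by the unreliability: T̂ = 0.890·33 + 0.110·21.6 = 29.370 + 2.3760 = 31.7460.
X − T̂ = 33 − 31.746 = 1.254 → 1.25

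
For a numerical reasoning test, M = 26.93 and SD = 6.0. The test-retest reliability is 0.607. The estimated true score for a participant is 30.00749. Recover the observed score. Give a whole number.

T̂ = ρX + (1 − ρ)μ  ⇒  X = (T̂ − (1 − ρ)μ) / ρ
X = (30.00749 − 0.393 × 26.93) / 0.607 = (30.00749 − 10.58349) / 0.607 = 19.42400 / 0.607 = 32.00

32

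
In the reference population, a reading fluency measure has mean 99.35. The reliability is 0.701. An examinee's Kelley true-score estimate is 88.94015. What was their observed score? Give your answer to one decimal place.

84.5

T̂ = ρX + (1 − ρ)μ  ⇒  X = (T̂ − (1 − ρ)μ) / ρ
X = (88.94015 − 0.299 × 99.35) / 0.701 = (88.94015 − 29.70565) / 0.701 = 59.23450 / 0.701 = 84.500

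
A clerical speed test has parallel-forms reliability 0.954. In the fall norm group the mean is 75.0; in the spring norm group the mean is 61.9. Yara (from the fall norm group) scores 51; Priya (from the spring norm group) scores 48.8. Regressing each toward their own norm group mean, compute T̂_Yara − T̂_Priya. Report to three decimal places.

2.701

T̂_Yara = 0.954(51) + 0.046(75.0) = 52.10400
T̂_Priya = 0.954(48.8) + 0.046(61.9) = 49.40260
Difference = 52.10400 − 49.40260 = 2.70140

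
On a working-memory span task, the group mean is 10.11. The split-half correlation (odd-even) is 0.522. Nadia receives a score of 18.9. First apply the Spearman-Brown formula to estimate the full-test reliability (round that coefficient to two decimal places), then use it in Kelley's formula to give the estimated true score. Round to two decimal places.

Spearman-Brown: ρ = 2r/(1 + r) = 2(0.522)/(1 + 0.522) = 1.0440/1.522 = 0.6859 → 0.69
T̂ = 0.69(18.9) + 0.31(10.11) = 13.041 + 3.1341 = 16.175 → 16.18

16.18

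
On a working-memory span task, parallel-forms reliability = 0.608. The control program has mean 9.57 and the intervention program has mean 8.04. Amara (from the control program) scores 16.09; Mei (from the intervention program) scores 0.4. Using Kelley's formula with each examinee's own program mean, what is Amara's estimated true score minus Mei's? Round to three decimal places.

10.139

T̂_Amara = 0.608(16.09) + 0.392(9.57) = 13.53416
T̂_Mei = 0.608(0.4) + 0.392(8.04) = 3.39488
Difference = 13.53416 − 3.39488 = 10.13928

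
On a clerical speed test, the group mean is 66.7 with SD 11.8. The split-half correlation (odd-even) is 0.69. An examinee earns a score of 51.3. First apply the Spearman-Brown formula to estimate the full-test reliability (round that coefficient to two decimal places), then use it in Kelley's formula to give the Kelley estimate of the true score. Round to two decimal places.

54.07

Spearman-Brown: ρ = 2r/(1 + r) = 2(0.69)/(1 + 0.69) = 1.380/1.69 = 0.8166 → 0.82
Regress the observed score toward the mean by the unreliability: T̂ = 0.82·51.3 + 0.18·66.7 = 42.066 + 12.006 = 54.072.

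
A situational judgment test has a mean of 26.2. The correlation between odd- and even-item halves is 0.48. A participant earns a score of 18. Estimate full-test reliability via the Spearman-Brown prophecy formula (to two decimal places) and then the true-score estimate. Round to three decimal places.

20.870

Spearman-Brown: ρ = 2r/(1 + r) = 2(0.48)/(1 + 0.48) = 0.960/1.48 = 0.6486 → 0.65
T̂ = ρX + (1 − ρ)μ
  = 0.65 × 18 + 0.35 × 26.2
  = 11.70 + 9.170
  = 20.8700
  ≈ 20.870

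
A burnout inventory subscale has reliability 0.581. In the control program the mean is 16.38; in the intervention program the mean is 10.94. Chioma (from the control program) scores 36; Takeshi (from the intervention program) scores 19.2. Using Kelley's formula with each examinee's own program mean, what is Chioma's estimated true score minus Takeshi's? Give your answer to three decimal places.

T̂_Chioma = 0.581(36) + 0.419(16.38) = 27.77922
T̂_Takeshi = 0.581(19.2) + 0.419(10.94) = 15.73906
Difference = 27.77922 − 15.73906 = 12.04016

12.040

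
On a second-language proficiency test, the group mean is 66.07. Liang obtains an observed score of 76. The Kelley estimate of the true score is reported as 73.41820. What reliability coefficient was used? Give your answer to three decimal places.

T̂ = ρX + (1 − ρ)μ  ⇒  T̂ − μ = ρ(X − μ)
ρ = (T̂ − μ)/(X − μ) = (73.41820 − 66.07) / (76 − 66.07) = 7.34820 / 9.93 = 0.74000

0.740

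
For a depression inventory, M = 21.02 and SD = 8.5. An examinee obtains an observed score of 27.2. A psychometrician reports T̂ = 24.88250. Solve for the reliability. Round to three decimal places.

0.625

T̂ = ρX + (1 − ρ)μ  ⇒  T̂ − μ = ρ(X − μ)
ρ = (T̂ − μ)/(X − μ) = (24.88250 − 21.02) / (27.2 − 21.02) = 3.86250 / 6.18 = 0.62500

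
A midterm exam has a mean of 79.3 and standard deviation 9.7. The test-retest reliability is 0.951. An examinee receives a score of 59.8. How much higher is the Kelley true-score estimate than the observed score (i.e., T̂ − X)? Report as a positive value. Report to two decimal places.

0.96

T̂ = ρX + (1 − ρ)μ
  = 0.951 × 59.8 + 0.049 × 79.3
  = 56.8698 + 3.8857
  = 60.7555
  ≈ 60.755
T̂ − X = 60.755 − 59.8 = 0.956 → 0.96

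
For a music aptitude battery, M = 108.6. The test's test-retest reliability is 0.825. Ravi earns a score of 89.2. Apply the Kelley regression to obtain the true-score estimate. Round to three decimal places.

92.595

Regress the observed score toward the mean by the unreliability: T̂ = 0.825·89.2 + 0.175·108.6 = 73.5900 + 19.0050 = 92.5950.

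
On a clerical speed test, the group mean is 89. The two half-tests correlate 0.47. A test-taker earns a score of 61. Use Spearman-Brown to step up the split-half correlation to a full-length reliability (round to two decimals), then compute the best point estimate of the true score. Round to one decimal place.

71.1

Spearman-Brown: ρ = 2r/(1 + r) = 2(0.47)/(1 + 0.47) = 0.940/1.47 = 0.6395 → 0.64
Weight the observed score by reliability and the mean by (1 − reliability): T̂ = 0.64·61 + 0.36·89 = 39.04 + 32.04 = 71.08.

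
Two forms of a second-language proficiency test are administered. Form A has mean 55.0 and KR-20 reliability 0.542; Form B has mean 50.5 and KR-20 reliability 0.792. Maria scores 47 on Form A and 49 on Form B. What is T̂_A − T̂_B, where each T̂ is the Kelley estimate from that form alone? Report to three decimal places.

1.352

T̂_A = 0.542(47) + 0.458(55.0) = 50.66400
T̂_B = 0.792(49) + 0.208(50.5) = 49.31200
T̂_A − T̂_B = 1.35200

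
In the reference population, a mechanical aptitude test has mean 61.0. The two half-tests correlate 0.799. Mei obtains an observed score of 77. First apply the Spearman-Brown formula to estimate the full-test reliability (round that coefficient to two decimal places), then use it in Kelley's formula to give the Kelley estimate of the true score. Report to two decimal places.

Spearman-Brown: ρ = 2r/(1 + r) = 2(0.799)/(1 + 0.799) = 1.5980/1.799 = 0.8883 → 0.89
T̂ = 0.89(77) + 0.11(61.0) = 68.53 + 6.710 = 75.240 → 75.24

75.24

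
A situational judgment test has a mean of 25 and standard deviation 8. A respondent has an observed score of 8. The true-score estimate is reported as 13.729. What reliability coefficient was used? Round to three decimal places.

T̂ = ρX + (1 − ρ)μ  ⇒  T̂ − μ = ρ(X − μ)
ρ = (T̂ − μ)/(X − μ) = (13.729 − 25) / (8 − 25) = -11.271 / -17.0 = 0.66300

0.663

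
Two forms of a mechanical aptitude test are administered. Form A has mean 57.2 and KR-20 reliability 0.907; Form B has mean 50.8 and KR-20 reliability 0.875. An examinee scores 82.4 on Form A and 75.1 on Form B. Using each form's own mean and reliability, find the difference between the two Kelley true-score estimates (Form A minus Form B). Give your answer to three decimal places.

T̂_A = 0.907(82.4) + 0.093(57.2) = 80.05640
T̂_B = 0.875(75.1) + 0.125(50.8) = 72.06250
T̂_A − T̂_B = 7.99390

7.994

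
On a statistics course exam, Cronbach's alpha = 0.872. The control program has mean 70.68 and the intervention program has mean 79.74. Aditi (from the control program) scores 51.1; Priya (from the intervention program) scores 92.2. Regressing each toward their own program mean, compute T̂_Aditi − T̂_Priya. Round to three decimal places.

-36.999

T̂_Aditi = 0.872(51.1) + 0.128(70.68) = 53.60624
T̂_Priya = 0.872(92.2) + 0.128(79.74) = 90.60512
Difference = 53.60624 − 90.60512 = -36.99888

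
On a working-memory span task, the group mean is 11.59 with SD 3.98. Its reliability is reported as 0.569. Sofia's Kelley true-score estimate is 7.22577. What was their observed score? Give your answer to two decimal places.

T̂ = ρX + (1 − ρ)μ  ⇒  X = (T̂ − (1 − ρ)μ) / ρ
X = (7.22577 − 0.431 × 11.59) / 0.569 = (7.22577 − 4.99529) / 0.569 = 2.23048 / 0.569 = 3.9200

3.92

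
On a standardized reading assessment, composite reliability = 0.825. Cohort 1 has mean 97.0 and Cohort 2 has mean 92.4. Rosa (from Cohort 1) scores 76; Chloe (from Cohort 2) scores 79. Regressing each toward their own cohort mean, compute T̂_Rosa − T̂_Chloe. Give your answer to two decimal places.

T̂_Rosa = 0.825(76) + 0.175(97.0) = 79.6750
T̂_Chloe = 0.825(79) + 0.175(92.4) = 81.3450
Difference = 79.6750 − 81.3450 = -1.6700

-1.67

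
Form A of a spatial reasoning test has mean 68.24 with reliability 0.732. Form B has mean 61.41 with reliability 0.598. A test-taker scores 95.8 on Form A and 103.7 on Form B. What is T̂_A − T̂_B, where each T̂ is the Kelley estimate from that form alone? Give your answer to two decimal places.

T̂_A = 0.732(95.8) + 0.268(68.24) = 88.4139
T̂_B = 0.598(103.7) + 0.402(61.41) = 86.6994
T̂_A − T̂_B = 1.7145

1.71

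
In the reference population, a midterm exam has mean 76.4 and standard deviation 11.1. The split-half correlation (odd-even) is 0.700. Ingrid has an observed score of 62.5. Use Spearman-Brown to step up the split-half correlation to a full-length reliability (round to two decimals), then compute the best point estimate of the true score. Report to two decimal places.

65.00

Spearman-Brown: ρ = 2r/(1 + r) = 2(0.700)/(1 + 0.700) = 1.4000/1.700 = 0.8235 → 0.82
T̂ = ρX + (1 − ρ)μ
  = 0.82 × 62.5 + 0.18 × 76.4
  = 51.250 + 13.752
  = 65.002
  ≈ 65.00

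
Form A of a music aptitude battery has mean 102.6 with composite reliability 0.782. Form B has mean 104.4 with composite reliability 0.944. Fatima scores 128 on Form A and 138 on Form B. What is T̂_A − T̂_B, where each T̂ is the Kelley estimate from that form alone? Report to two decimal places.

T̂_A = 0.782(128) + 0.218(102.6) = 122.4628
T̂_B = 0.944(138) + 0.056(104.4) = 136.1184
T̂_A − T̂_B = -13.6556

-13.66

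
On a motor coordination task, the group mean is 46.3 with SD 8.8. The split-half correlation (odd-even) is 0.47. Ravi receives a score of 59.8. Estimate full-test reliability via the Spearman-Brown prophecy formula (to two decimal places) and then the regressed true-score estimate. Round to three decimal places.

54.940

Spearman-Brown: ρ = 2r/(1 + r) = 2(0.47)/(1 + 0.47) = 0.940/1.47 = 0.6395 → 0.64
Weight the observed score by reliability and the mean by (1 − reliability): T̂ = 0.64·59.8 + 0.36·46.3 = 38.272 + 16.668 = 54.9400.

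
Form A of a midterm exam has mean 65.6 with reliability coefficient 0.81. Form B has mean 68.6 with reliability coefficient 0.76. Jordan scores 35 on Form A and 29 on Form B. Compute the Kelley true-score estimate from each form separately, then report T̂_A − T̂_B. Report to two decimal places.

2.31

T̂_A = 0.81(35) + 0.19(65.6) = 40.8140
T̂_B = 0.76(29) + 0.24(68.6) = 38.5040
T̂_A − T̂_B = 2.3100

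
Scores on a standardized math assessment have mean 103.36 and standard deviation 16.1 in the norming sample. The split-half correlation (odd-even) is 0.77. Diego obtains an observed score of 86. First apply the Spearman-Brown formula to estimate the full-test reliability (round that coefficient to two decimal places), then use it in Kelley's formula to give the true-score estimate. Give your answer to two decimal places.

Spearman-Brown: ρ = 2r/(1 + r) = 2(0.77)/(1 + 0.77) = 1.540/1.77 = 0.8701 → 0.87
T̂ = 0.87(86) + 0.13(103.36) = 74.82 + 13.4368 = 88.257 → 88.26

88.26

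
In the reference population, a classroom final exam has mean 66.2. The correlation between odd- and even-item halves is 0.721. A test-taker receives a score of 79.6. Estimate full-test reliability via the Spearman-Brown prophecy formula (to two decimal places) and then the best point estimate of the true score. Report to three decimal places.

77.456

Spearman-Brown: ρ = 2r/(1 + r) = 2(0.721)/(1 + 0.721) = 1.4420/1.721 = 0.8379 → 0.84
T̂ = ρX + (1 − ρ)μ
  = 0.84 × 79.6 + 0.16 × 66.2
  = 66.864 + 10.592
  = 77.4560
  ≈ 77.456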